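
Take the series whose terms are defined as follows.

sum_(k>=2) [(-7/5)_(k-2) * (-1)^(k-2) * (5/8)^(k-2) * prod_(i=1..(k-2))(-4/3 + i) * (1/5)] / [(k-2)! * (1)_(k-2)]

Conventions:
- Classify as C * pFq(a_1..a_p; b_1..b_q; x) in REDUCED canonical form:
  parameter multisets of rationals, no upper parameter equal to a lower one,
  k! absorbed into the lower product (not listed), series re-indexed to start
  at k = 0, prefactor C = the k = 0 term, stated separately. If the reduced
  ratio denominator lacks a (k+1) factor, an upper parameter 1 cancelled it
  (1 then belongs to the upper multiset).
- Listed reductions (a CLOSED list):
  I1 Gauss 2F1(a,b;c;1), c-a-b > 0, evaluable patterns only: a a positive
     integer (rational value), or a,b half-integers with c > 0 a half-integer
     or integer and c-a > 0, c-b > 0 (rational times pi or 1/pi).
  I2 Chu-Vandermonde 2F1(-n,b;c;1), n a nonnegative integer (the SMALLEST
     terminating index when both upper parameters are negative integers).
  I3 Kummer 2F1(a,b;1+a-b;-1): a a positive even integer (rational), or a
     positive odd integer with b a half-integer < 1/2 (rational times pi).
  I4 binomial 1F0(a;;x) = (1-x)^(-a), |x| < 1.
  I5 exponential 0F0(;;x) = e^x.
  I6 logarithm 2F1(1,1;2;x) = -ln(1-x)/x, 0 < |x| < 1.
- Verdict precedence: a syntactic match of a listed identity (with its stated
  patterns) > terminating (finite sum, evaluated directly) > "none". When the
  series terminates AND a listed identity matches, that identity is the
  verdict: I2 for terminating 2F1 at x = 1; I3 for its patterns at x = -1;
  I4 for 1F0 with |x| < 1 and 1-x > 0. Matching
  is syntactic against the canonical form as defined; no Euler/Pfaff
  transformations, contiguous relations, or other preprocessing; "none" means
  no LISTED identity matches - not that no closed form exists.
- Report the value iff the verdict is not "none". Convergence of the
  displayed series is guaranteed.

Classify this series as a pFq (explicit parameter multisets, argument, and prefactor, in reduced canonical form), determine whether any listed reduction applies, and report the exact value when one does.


Canonical form: C = 1/5 times 2F1 with upper {-7/5, -1/3}, lower {1}, x = -5/8. Verdict: none. No listed pattern accepts 2F1(-7/5, -1/3; 1; -5/8).

Key step: with t_0 = 1/5, the running product (C = 1/5, x = -5/8) telescopes to a rising factorial.
Consecutive-term ratio: r(k) = (-5/8) * (k-7/5) (k-1/3) / [(k+1) (k+1)] - rational in k, leading ratio (-5/8); with t_0 = 1/5, classification follows.


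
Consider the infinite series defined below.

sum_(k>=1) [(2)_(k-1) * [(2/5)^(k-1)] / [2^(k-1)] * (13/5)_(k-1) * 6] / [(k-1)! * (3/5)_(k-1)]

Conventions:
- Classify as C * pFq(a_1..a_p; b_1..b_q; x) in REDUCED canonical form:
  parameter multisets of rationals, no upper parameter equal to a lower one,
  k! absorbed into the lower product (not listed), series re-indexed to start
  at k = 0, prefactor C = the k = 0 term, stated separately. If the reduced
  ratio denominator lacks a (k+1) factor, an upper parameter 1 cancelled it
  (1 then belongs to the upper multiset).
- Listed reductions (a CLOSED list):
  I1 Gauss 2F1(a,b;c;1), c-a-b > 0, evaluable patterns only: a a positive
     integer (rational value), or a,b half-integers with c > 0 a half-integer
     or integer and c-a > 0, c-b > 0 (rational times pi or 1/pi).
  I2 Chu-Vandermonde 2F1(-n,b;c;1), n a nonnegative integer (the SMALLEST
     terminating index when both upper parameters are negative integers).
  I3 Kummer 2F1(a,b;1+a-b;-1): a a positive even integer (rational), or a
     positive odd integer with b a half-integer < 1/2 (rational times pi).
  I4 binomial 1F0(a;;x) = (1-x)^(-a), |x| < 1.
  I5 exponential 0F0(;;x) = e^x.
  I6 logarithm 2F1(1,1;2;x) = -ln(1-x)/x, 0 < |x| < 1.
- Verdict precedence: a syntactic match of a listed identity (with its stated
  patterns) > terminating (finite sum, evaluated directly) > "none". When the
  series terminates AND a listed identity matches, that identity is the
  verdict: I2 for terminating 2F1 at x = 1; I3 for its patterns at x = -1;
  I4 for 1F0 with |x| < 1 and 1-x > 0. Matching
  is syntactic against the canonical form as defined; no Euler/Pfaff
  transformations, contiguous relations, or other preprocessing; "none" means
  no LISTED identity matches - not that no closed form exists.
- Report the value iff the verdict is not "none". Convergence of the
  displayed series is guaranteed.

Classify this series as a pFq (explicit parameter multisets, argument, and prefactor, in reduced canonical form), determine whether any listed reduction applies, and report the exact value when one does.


x = 1/5 here; the reduced form reads 2F1, upper {2, 13/5}, lower {3/5}, C = 6. Verdict: none. No listed pattern accepts 2F1(2, 13/5; 3/5; 1/5).

Structural cue: from the first term 6: the two k-th powers (C = 6) combine into one argument.
Term ratio: r(k) = (1/5) * (k+2) (k+13/5) / [(k+3/5) (k+1)] - rational in k, leading ratio (1/5); with t_0 = 6, classification follows.


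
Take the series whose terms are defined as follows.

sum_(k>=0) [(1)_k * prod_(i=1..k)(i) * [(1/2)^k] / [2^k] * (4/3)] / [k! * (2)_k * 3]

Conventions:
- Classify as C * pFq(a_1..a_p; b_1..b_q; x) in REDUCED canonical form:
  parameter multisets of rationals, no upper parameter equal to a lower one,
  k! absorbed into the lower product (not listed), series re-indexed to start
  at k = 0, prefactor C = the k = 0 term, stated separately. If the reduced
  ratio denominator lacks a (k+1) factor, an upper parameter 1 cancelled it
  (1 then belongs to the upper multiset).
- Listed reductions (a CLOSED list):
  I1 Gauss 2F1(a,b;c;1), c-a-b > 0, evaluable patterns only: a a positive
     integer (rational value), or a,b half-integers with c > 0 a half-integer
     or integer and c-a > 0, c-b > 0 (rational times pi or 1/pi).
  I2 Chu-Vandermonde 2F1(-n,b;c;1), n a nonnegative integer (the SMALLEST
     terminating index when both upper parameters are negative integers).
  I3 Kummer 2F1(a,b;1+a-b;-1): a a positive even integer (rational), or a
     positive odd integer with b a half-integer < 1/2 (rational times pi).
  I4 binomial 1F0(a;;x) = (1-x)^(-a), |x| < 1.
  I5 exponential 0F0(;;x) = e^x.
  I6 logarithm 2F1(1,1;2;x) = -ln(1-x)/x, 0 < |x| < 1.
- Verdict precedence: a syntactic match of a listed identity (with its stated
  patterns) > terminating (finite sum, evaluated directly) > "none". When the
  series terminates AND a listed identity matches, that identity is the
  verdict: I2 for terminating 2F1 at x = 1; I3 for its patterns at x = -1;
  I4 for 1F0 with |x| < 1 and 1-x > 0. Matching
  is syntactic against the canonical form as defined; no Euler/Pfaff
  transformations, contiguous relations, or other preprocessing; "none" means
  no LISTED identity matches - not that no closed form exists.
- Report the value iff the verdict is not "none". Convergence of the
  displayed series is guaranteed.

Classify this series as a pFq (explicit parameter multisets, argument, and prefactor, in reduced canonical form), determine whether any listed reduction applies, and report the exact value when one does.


Prefactor 4/9, argument 1/4: 2F1 with upper {1, 1} over lower {2}. Verdict: the I6 logarithm reduction matches (the logarithm: parameters (1,1;2), x = 1/4). Value: (-16/9) * ln(3/4).

Key step: t_0 being 4/9, the constant factors (C = 4/9) combine into one prefactor.
Term ratio: r(k) = (1/4) * (k+1) (k+1) / [(k+2) (k+1)] - rational in k. x = (1/4); t_0 = 4/9; negate the roots.


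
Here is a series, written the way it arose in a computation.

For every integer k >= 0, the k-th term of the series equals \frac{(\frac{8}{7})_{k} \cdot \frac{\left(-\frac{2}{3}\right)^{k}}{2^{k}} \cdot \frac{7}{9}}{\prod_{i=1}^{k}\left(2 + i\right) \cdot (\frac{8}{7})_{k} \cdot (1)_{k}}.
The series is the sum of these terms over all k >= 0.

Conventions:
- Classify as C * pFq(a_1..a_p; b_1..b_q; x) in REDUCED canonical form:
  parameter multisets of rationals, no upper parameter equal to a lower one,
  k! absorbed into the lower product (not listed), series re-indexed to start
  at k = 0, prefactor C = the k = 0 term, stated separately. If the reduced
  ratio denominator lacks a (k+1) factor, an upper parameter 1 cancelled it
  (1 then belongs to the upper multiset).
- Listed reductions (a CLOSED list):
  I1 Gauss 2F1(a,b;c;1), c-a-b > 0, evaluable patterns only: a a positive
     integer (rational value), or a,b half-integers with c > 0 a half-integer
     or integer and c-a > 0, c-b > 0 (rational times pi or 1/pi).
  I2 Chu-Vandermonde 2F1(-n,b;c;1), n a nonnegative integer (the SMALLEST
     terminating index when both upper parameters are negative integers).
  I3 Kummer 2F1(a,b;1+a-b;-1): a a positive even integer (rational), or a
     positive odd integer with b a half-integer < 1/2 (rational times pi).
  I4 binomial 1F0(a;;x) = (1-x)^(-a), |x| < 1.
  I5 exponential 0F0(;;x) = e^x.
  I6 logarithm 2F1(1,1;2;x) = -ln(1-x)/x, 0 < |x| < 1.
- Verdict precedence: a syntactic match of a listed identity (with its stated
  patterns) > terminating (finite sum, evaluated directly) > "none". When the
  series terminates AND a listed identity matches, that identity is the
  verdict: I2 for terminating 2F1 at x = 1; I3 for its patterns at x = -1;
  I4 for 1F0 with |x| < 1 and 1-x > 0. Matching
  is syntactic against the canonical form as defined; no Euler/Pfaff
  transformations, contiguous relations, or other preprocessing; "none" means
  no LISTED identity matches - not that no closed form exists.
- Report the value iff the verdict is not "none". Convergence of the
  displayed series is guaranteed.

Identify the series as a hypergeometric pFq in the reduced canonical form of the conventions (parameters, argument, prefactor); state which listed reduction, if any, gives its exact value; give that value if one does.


Prefactor \frac{7}{9}, argument -\frac{1}{3}: 0F1 with upper {-} over lower {3}. Verdict: none. A 0F1 with upper {-} fits none of I1-I6 at x = -\frac{1}{3}; the sum runs forever.

First insight: t_0 = \frac{7}{9} here, and the lower running product (prefactor 7/9) is a rising factorial.
Consecutive-term ratio: r(k) = -\frac{1}{3} * 1 / [(k+3) (k+1)] - poly over poly, x = -\frac{1}{3} from leading terms; C = \frac{7}{9} at k = 0.


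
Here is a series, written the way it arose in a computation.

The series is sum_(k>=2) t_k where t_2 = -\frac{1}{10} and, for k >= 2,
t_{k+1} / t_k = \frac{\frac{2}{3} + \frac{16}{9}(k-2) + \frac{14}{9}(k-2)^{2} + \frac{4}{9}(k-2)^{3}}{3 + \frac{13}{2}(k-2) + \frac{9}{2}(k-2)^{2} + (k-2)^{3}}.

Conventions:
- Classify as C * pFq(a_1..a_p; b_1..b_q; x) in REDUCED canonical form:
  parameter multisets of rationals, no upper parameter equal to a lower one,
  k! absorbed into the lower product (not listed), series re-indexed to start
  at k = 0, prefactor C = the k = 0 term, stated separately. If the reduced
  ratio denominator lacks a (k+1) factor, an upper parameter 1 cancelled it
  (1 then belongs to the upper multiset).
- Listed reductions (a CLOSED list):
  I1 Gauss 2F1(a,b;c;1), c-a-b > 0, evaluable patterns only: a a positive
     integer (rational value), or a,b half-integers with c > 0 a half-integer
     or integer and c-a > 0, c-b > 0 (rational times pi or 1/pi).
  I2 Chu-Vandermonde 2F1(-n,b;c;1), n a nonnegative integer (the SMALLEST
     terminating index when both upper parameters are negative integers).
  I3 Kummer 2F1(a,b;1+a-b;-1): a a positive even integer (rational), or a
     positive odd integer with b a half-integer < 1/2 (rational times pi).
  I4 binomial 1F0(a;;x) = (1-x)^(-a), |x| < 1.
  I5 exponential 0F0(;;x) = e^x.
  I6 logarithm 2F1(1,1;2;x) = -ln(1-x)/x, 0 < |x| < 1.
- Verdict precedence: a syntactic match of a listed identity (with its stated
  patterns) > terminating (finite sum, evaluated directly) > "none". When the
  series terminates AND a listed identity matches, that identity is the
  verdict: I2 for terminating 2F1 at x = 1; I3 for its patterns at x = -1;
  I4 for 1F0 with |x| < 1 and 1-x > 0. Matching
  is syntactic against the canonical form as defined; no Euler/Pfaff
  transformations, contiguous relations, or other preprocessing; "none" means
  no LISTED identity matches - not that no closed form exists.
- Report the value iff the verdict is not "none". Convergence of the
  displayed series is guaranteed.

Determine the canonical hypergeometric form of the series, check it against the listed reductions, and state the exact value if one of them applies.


First insight: t_0 being -\frac{1}{10}, cancel k + 3/2 from the displayed ratio first; then C = -1/10.
Term ratio: r(k) = \frac{4}{9} * (k+1) (k+1) / [(k+2) (k+1)] - rational in k. x = \frac{4}{9}; t_0 = -\frac{1}{10}; negate the roots.

The series (x = \frac{4}{9}) is 2F1: upper {1, 1}, lower {2}, prefactor -\frac{1}{10}. Verdict: the logarithmic series (I6) applies (the logarithm: parameters (1,1;2), x = \frac{4}{9}). Exact value: \frac{9}{40} \cdot \ln\left(\frac{5}{9}\right).


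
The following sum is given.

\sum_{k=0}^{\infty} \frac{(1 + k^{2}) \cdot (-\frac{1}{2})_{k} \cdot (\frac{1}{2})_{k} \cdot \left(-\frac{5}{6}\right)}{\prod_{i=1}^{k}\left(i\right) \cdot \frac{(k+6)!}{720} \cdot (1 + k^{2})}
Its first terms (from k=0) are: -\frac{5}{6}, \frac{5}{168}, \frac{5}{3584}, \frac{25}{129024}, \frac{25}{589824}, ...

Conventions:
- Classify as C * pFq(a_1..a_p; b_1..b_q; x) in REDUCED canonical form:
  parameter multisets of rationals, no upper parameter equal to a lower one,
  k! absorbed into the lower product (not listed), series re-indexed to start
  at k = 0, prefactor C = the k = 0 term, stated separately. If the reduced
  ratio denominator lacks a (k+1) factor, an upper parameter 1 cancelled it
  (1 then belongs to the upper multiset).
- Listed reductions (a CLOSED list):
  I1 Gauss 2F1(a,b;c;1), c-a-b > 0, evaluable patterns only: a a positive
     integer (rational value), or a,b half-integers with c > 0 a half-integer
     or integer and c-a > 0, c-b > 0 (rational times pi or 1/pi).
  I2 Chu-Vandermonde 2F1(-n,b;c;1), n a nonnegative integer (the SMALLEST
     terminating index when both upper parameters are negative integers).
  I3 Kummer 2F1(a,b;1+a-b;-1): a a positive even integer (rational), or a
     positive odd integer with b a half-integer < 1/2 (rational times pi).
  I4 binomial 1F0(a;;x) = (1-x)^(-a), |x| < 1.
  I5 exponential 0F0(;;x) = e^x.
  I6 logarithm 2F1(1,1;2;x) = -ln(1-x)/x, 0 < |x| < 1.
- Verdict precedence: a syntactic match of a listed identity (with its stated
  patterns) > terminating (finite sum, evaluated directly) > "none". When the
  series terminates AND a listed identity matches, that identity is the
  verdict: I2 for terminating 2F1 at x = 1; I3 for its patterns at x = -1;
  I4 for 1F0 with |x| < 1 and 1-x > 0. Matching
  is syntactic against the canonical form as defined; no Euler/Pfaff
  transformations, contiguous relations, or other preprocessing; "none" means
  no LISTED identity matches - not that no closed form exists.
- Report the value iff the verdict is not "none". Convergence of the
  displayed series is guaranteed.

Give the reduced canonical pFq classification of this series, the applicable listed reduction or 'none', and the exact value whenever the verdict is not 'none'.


With C = -\frac{5}{6}: the canonical form is 2F1(-\frac{1}{2}, \frac{1}{2}; 7; 1). Verdict: the half-integer Gauss pattern (I1) applies (x = 1; upper {-\frac{1}{2}, \frac{1}{2}} half-integers, c = 7 in the evaluable pattern). Value: \left(-\frac{5242880}{2081079}\right) / \pi.

Structural cue: t_0 = -\frac{5}{6} here, and the product of the first k integers (C = -5/6, x = 1) is k!.
Term ratio: r(k) = 1 * (k-\frac{1}{2}) (k+\frac{1}{2}) / [(k+7) (k+1)] - rational in k. x = 1; t_0 = -\frac{5}{6}; negate the roots.


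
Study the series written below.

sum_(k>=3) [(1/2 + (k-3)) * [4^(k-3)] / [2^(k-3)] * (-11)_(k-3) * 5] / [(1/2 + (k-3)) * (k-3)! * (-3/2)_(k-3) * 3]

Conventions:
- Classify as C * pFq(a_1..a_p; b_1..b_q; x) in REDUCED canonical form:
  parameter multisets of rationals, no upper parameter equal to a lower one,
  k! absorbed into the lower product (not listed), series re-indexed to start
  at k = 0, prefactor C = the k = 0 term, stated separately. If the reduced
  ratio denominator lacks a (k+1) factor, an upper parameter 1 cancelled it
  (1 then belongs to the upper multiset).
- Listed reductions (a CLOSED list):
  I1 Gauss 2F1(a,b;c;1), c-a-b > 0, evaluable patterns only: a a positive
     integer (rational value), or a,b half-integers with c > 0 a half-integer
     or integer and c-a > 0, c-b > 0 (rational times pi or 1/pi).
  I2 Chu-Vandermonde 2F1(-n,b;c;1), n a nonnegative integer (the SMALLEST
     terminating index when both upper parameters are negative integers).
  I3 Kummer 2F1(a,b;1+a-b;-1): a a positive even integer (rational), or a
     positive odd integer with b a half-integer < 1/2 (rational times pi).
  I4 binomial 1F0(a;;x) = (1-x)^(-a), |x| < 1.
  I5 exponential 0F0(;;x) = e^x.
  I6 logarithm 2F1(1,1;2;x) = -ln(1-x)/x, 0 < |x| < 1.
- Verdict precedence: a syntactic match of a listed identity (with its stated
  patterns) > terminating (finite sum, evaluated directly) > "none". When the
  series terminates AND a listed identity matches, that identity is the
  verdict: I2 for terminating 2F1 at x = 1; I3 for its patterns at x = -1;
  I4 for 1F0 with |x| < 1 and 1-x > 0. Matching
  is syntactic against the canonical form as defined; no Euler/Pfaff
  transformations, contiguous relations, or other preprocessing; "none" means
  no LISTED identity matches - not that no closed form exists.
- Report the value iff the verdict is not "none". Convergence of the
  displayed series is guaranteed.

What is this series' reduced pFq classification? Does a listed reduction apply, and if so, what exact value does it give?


This is 5/3 * 1F1(-11; -3/2; 2) in reduced canonical form. Verdict: terminating. (-11)_k vanishes past k = 11, leaving a 12-term sum, computed directly. Exact value: 872715527/6891885.

Structural cue: with t_0 = 5/3, the factor k + 1/2 cancels (top and bottom), leaving C = 5/3.
Step ratio: r(k) = 2 * (k-11) / [(k-3/2) (k+1)] - rational in k. x = 2; t_0 = 5/3; negate the roots.


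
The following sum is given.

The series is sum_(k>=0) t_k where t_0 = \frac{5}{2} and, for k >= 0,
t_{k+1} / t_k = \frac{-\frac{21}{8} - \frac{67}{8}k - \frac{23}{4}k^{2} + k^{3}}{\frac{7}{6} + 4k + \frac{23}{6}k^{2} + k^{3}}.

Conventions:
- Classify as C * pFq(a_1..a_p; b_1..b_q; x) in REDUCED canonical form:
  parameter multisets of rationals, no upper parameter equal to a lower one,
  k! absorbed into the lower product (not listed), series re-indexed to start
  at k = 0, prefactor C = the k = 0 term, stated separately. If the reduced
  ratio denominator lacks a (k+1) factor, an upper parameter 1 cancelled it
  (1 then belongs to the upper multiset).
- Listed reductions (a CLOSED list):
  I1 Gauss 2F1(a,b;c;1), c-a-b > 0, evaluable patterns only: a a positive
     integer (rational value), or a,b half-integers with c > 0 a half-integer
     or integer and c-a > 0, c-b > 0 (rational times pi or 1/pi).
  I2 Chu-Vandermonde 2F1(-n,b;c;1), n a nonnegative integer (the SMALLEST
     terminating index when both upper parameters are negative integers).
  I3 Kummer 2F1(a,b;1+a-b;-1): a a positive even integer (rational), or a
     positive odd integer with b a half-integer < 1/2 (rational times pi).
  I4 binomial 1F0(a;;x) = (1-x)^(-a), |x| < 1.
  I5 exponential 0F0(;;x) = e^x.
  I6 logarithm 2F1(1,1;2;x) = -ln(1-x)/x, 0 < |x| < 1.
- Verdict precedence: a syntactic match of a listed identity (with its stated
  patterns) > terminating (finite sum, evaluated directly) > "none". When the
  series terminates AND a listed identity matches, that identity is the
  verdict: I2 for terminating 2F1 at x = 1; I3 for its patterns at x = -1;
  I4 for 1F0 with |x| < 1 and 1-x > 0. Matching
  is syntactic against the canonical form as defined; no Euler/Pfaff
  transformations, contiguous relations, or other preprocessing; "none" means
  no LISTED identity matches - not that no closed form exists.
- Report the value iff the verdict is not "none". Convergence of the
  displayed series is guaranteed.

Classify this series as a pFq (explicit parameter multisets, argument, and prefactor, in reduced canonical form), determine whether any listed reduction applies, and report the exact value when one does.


x = 1 here; the reduced form reads 2F1, upper {-7, \frac{3}{4}}, lower {\frac{7}{3}}, C = \frac{5}{2}. Verdict: Vandermonde's identity (I2) fires (terminating 2F1 at x = 1 with n = 7, b = 3/4, c = \frac{7}{3}). Hence: \frac{7055569}{10485760}.

Key observation: x = 1 and roots of the ratio polynomials (C = 5/2) are the negated parameters.
Term ratio: r(k) = 1 * (k-7) (k+\frac{3}{4}) / [(k+\frac{7}{3}) (k+1)] - rational; roots negated = parameters, x = 1, C = \frac{5}{2}.


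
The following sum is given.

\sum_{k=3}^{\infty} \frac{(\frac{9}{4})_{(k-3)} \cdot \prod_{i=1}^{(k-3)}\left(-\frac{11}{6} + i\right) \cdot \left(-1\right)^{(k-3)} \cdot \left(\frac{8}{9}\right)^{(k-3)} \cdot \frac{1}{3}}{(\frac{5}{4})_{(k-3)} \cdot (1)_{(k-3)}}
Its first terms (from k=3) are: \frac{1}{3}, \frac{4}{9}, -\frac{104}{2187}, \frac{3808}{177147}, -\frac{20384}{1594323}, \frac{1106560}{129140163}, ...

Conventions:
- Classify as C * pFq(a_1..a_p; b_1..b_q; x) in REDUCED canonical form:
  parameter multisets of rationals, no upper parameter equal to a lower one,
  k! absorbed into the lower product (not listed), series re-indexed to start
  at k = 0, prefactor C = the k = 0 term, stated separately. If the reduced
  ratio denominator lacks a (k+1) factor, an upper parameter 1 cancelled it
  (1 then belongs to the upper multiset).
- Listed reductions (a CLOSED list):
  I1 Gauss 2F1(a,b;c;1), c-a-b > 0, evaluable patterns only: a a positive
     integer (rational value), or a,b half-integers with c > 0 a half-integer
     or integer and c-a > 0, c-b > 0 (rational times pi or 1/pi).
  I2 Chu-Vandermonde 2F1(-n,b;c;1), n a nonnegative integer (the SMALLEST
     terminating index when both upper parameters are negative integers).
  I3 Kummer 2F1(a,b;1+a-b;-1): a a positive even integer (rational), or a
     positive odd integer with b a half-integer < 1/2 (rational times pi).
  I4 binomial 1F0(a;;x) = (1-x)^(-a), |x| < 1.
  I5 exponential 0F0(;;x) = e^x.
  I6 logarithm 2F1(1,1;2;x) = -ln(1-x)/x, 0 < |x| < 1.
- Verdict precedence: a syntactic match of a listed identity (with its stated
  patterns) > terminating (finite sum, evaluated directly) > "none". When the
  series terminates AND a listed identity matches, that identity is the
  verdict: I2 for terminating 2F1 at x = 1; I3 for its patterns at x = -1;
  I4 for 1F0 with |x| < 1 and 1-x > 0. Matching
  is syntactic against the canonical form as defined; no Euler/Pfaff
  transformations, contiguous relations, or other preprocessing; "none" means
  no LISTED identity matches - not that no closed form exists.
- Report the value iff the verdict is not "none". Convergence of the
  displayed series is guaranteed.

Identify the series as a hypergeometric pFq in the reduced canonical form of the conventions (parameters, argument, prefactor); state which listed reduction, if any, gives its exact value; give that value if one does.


At argument -\frac{8}{9}: a 2F1 with upper {-\frac{5}{6}, \frac{9}{4}}, lower {\frac{5}{4}}, scaled by C = \frac{1}{3}. Verdict: none - this 2F1 at x = -\frac{8}{9} matches no listed pattern, and upper {-\frac{5}{6}, \frac{9}{4}} holds no stopper.

The tell: t_0 = \frac{1}{3} here, and the running product (prefactor 1/3) telescopes to a rising factorial.
Term ratio: r(k) = -\frac{8}{9} * (k-\frac{5}{6}) (k+\frac{9}{4}) / [(k+\frac{5}{4}) (k+1)] - rational; roots negated = parameters, x = -\frac{8}{9}, C = \frac{1}{3}.


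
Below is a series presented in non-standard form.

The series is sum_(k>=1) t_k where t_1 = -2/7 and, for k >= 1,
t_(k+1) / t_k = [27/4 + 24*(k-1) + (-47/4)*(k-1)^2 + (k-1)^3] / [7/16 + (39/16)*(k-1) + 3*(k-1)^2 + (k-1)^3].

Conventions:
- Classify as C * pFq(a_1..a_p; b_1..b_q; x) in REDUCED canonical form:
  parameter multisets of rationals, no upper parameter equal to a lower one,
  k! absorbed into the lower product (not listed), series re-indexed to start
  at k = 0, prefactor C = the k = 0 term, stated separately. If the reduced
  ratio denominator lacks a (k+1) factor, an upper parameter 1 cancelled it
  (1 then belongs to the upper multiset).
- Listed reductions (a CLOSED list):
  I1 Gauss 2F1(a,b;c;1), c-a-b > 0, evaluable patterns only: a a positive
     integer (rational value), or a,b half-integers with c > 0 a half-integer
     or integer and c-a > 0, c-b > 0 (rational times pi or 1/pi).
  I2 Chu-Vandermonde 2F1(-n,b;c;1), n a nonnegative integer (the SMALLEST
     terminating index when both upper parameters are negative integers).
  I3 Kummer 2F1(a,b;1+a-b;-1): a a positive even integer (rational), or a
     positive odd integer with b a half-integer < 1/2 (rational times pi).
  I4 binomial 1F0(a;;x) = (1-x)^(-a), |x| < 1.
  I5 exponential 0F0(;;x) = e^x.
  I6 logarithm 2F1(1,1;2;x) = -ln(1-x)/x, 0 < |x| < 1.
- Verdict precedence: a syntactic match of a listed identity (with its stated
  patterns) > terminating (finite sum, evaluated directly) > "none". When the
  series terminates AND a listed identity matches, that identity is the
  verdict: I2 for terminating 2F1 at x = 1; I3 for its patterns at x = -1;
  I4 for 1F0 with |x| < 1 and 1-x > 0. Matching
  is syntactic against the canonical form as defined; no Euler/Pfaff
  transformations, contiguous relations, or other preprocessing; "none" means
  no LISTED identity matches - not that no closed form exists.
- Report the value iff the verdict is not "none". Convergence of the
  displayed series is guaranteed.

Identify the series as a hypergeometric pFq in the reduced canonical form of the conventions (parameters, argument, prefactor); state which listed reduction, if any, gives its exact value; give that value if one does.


Key step: t_0 being -2/7, the parameter 1/4 appears in both the upper and lower lists and cancels.
Term ratio: r(k) = 1 * (k-9) (k-3) / [(k+7/4) (k+1)] - rational in k. x = 1; t_0 = -2/7; negate the roots.

With C = -2/7: the canonical form is 2F1(-9, -3; 7/4; 1). Verdict: the Chu-Vandermonde identity I2 applies (terminating 2F1 at x = 1 with n = 3, b = -9, c = 7/4). Hence: -68714/2695.


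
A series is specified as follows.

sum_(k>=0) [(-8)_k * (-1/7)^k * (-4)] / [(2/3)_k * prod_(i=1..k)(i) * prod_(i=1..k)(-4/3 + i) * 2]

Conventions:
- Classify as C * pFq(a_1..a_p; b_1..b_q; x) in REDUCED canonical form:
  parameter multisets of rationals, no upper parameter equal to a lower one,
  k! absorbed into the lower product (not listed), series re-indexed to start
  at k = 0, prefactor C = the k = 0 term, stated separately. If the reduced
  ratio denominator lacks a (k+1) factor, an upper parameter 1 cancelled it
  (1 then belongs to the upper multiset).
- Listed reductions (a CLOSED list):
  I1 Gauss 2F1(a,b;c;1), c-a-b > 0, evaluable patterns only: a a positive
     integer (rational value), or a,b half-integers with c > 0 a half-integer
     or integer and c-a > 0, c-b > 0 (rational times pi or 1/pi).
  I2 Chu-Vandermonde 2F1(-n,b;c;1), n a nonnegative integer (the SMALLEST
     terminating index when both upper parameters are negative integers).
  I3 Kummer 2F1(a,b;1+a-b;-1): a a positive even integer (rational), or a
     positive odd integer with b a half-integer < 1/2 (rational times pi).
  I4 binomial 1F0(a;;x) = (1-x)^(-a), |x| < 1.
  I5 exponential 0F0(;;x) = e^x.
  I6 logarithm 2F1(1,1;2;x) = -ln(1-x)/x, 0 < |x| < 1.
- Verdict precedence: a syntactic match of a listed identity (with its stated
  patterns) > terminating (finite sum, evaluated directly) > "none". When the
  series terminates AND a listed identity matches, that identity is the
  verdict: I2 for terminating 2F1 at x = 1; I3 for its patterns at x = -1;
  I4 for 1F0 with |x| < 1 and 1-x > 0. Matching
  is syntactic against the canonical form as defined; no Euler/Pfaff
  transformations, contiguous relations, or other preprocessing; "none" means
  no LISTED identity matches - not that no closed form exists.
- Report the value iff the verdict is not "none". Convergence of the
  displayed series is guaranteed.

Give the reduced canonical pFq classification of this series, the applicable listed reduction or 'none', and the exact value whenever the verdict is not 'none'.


Prefactor -2, argument -1/7: 1F2 with upper {-8} over lower {-1/3, 2/3}. Verdict: terminating - the sum ends at index 8 because -8 is a negative integer; exact evaluation follows. Value: 15374620247935508998561/1163218793433410560000.

First insight: t_0 being -2, the product of the first k integers (C = -2) is k!.
Term ratio: r(k) = (-1/7) * (k-8) / [(k-1/3) (k+2/3) (k+1)] - rational in k, leading ratio (-1/7); with t_0 = -2, classification follows.


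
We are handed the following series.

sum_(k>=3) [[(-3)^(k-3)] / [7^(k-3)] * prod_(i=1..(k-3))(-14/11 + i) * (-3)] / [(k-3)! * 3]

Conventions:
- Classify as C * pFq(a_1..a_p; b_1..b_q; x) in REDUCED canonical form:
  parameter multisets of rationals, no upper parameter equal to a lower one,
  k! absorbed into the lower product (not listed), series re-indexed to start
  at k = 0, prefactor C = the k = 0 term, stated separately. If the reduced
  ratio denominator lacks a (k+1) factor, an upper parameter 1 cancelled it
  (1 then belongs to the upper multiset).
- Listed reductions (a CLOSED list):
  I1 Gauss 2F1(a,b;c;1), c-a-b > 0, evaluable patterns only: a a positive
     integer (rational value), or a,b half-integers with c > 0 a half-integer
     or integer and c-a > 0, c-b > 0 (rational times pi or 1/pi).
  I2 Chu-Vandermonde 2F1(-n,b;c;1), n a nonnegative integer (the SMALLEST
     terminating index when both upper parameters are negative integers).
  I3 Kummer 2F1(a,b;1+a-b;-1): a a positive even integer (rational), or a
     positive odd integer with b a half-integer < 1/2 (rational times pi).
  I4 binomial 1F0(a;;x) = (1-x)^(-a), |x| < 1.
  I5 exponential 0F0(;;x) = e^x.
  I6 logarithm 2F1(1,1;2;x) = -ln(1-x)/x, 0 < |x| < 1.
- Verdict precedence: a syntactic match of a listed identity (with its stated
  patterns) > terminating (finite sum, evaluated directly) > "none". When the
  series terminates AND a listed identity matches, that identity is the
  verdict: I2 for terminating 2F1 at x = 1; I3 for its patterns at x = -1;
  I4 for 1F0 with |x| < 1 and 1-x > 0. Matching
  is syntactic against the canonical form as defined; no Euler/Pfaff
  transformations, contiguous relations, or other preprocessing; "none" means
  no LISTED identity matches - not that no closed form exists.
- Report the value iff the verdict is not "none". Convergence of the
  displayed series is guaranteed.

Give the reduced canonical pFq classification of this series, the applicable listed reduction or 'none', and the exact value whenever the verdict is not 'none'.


At argument -3/7: a 1F0 with upper {-3/11}, lower {-}, scaled by C = -1. Verdict at x = -3/7: the I4 binomial reduction matches (the 1F0 binomial series: exponent 3/11, x = -3/7). Exact value: (-1) * (10/7)^(3/11).

The tell: t_0 = -1 here, and the constant factors (C = -1) combine into one prefactor.
Adjacent-term ratio: r(k) = (-3/7) * (k-3/11) / [(k+1)] - rational in k, leading ratio (-3/7); with t_0 = -1, classification follows.


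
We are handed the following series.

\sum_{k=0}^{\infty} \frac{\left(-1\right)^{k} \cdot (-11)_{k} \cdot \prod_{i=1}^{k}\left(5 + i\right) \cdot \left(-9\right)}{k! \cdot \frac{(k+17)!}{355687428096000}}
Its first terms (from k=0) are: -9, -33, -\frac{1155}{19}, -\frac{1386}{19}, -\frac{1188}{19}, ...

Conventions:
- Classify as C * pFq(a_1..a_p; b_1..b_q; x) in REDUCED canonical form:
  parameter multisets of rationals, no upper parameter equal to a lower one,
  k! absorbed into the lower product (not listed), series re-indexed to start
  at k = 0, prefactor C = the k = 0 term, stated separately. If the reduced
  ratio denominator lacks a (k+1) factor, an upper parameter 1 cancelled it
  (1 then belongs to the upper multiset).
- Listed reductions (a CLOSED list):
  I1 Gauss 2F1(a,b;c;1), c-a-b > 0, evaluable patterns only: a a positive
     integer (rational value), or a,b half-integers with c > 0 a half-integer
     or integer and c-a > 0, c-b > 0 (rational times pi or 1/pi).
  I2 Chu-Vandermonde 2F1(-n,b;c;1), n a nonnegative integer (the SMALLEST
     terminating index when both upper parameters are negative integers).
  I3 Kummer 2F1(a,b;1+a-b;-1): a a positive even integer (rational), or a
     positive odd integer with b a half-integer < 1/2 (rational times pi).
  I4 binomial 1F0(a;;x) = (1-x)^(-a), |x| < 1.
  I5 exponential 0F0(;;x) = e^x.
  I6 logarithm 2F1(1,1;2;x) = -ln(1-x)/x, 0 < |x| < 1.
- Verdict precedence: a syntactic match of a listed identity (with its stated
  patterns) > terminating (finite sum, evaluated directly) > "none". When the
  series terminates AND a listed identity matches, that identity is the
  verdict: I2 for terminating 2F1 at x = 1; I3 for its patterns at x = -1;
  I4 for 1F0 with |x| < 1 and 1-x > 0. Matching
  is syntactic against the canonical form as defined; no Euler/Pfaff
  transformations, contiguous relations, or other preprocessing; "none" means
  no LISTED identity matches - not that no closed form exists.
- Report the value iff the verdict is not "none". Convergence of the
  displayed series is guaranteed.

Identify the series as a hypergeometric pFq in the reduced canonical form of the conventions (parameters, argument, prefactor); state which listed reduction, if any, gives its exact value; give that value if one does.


Key step: t_0 being -9, the denominator's factorial ratio (prefactor -9) is a lower Pochhammer.
Term ratio: r(k) = -1 * (k-11) (k+6) / [(k+18) (k+1)] - rational in k, leading ratio -1; with t_0 = -9, classification follows.

Prefactor -9, argument -1: 2F1 with upper {-11, 6} over lower {18}. Verdict: the Kummer evaluation I3 matches (x = -1; c = 18 equals 1+a-b for upper {-11, 6}: listed pattern). Value: -306.


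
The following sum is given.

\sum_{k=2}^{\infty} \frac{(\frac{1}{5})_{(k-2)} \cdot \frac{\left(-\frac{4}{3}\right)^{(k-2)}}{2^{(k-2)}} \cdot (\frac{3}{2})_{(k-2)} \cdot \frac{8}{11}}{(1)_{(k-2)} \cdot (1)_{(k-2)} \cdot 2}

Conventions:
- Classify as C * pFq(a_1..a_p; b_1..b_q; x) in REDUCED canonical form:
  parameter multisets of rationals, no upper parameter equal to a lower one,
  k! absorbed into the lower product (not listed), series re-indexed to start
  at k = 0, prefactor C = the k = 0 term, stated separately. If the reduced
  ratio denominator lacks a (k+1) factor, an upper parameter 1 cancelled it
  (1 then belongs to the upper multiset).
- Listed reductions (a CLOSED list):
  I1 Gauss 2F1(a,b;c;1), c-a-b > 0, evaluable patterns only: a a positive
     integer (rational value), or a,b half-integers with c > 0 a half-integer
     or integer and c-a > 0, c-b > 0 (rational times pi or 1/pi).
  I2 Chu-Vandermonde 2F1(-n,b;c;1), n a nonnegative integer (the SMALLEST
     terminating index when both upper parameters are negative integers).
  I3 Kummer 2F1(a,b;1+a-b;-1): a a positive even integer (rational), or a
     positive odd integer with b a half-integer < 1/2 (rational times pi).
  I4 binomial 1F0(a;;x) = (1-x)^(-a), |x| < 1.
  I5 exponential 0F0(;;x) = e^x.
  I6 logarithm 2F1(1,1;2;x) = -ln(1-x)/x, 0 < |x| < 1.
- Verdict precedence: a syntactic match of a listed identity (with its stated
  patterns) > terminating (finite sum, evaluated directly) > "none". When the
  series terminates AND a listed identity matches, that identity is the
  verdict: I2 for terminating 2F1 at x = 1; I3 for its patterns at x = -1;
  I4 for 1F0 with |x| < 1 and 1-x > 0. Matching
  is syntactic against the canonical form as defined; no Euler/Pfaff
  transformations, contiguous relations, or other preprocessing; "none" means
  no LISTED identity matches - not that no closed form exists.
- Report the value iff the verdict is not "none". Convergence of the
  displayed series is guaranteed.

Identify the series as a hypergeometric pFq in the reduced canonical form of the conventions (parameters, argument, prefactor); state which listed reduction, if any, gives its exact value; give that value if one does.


x = -\frac{2}{3} here; the reduced form reads 2F1, upper {\frac{1}{5}, \frac{3}{2}}, lower {1}, C = \frac{4}{11}. Verdict: none. No listed pattern accepts 2F1(\frac{1}{5}, \frac{3}{2}; 1; -\frac{2}{3}).

The tell: t_0 = \frac{4}{11} here, and (1)_k (prefactor 4/11) is k! itself.
Step ratio: r(k) = -\frac{2}{3} * (k+\frac{1}{5}) (k+\frac{3}{2}) / [(k+1) (k+1)] - rational in k, leading ratio -\frac{2}{3}; with t_0 = \frac{4}{11}, classification follows.


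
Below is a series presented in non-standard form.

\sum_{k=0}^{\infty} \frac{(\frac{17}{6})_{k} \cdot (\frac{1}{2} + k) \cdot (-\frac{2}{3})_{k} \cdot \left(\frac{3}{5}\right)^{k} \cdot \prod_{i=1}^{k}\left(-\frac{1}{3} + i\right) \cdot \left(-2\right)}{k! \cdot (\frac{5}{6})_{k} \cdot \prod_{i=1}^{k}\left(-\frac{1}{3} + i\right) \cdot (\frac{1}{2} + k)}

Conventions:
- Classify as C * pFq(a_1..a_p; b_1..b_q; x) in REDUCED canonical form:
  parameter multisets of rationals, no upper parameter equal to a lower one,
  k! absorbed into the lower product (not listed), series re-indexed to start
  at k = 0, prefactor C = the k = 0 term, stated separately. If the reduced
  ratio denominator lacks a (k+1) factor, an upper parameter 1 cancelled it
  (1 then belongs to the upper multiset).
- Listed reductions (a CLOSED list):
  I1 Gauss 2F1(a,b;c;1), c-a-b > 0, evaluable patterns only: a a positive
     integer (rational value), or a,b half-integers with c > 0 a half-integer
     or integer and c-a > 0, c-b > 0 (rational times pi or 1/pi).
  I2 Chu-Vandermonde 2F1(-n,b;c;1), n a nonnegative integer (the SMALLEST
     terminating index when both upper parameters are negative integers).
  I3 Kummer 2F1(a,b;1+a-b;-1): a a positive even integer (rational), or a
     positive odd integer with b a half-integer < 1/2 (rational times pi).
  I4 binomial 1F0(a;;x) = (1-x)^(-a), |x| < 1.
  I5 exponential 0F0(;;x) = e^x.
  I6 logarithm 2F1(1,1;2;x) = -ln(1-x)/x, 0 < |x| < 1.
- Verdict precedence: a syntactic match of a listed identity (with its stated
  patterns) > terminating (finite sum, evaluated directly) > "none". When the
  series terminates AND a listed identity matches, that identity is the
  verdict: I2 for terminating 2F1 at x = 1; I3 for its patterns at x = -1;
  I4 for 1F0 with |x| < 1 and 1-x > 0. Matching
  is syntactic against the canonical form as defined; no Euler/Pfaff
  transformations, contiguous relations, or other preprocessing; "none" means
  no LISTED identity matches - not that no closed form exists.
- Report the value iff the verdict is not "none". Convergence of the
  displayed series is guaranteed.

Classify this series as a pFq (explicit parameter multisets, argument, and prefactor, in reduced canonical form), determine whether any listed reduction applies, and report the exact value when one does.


Reduced: x = \frac{3}{5}, 2F1, upper = {-\frac{2}{3}, \frac{17}{6}}, lower = {\frac{5}{6}}, C = -2. Verdict: none (x = \frac{3}{5}): each listed identity misses the multisets {-\frac{2}{3}, \frac{17}{6}} ; {\frac{5}{6}}.

Key observation: t_0 = -2 here, and the parameter 2/3 appears in both the upper and lower lists and cancels (alongside the other common factor).
Step ratio: r(k) = \frac{3}{5} * (k-\frac{2}{3}) (k+\frac{17}{6}) / [(k+\frac{5}{6}) (k+1)] - rational in k. x = \frac{3}{5}; t_0 = -2; negate the roots.


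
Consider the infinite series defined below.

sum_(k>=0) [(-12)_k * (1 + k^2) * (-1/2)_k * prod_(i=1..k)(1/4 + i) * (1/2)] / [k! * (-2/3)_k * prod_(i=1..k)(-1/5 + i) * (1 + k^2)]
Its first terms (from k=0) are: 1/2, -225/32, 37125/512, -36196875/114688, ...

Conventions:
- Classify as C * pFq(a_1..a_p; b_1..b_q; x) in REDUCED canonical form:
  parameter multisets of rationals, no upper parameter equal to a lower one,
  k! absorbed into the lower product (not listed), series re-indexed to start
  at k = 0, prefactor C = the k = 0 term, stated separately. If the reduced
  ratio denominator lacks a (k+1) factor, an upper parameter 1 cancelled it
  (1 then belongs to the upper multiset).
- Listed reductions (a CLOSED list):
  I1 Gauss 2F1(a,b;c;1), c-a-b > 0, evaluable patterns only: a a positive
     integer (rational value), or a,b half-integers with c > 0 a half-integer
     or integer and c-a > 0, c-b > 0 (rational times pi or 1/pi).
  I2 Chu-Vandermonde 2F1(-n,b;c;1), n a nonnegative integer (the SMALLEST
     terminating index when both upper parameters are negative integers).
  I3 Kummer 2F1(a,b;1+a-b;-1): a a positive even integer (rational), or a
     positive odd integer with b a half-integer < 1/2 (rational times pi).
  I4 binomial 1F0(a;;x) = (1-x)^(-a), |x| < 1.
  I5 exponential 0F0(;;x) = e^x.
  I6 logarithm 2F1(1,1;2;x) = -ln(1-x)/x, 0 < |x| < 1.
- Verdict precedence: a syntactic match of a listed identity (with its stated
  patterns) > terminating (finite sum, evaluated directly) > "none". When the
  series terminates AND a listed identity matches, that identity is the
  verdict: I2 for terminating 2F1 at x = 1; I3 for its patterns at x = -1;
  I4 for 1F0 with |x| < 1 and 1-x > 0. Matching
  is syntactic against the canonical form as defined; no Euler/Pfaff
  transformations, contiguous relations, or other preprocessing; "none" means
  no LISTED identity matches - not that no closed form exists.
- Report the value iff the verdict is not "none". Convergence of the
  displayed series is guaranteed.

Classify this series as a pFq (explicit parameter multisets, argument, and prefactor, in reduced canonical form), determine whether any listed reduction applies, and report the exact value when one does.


At argument 1: a 3F2 with upper {-12, -1/2, 5/4}, lower {-2/3, 4/5}, scaled by C = 1/2. Verdict: terminating at k = 12: the factor (-12)_k kills every later term; summing the 13 survivors is exact. Its exact value is 2524061775738335593835324921/1893009414454885943231905792.

First insight: t_0 = 1/2 here, and the running product (prefactor 1/2) telescopes to a rising factorial.
Consecutive-term ratio: r(k) = 1 * (k-12) (k-1/2) (k+5/4) / [(k-2/3) (k+4/5) (k+1)] - rational in k. x = 1; t_0 = 1/2; negate the roots.
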